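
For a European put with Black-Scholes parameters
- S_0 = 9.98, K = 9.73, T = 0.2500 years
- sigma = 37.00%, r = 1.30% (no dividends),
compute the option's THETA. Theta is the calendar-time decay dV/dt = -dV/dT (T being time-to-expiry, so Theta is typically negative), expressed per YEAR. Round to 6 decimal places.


d1 = 0.2471983466; d2 = 0.0621983466
phi(d1) = 0.3869375206; exp(-qT) = 1.0000000000; exp(-rT) = 0.9967552755
Theta = -S*exp(-qT)*phi(d1)*sigma/(2*sqrt(T)) + r*K*exp(-rT)*N(-d2) - q*S*exp(-qT)*N(-d1)
N(-d1) = 0.4023773624; N(-d2) = 0.4752024396; sqrt(T) = 0.5000000000
Term 1 = -9.9800 * 1.0000000000 * 0.3869375206 * 0.3700 / (2 * 0.5000000000) = -1.4288054886
Term 2 = 0.0130 * 9.7300 * 0.9967552755 * 0.4752024396 = 0.0599133215
Term 3 = 0 (no dividend yield, q = 0)
Theta = -1.4288054886 + (0.0599133215) + (0.0000000000) = -1.368892

Answer: Theta = -1.368892


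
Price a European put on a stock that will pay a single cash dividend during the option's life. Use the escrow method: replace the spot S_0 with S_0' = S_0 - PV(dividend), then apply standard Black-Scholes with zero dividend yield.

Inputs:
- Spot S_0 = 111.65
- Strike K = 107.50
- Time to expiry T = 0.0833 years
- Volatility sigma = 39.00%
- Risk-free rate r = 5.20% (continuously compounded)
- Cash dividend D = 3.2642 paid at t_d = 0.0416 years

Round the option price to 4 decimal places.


Answer: Price = 4.1859

Derivation:
PV(D) = D * exp(-r * t_d) = 3.2642 * 0.99783914 = 3.25714651
S_0' = S_0 - PV(D) = 111.6500 - 3.25714651 = 108.39285349
d1 = (ln(S_0'/K) + (r + sigma^2/2)*T) / (sigma*sqrt(T)) = 0.16824578
d2 = d1 - sigma*sqrt(T) = 0.05568500
exp(-rT) = 0.99567777
N(-d1) = 0.43319496; N(-d2) = 0.47779638
P = K * exp(-rT) * N(-d2) - S_0' * N(-d1) = 107.5000 * 0.99567777 * 0.47779638 - 108.39285349 * 0.43319496 = 4.1859


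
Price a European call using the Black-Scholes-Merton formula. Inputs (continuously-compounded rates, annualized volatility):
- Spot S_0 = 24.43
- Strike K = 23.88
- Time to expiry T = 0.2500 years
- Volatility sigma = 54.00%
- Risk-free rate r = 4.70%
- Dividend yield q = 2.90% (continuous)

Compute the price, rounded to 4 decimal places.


Answer: Price = 2.9088

Derivation:
d1 = (ln(S/K) + (r - q + 0.5*sigma^2) * T) / (sigma * sqrt(T)) = 0.23600221
d2 = d1 - sigma * sqrt(T) = -0.03399779
exp(-rT) = 0.98831876; exp(-qT) = 0.99277622
C = S_0 * exp(-qT) * N(d1) - K * exp(-rT) * N(d2)
N(d1) = 0.59328452; N(d2) = 0.48643946
C = 24.4300 * 0.99277622 * 0.59328452 - 23.8800 * 0.98831876 * 0.48643946 = 2.9088


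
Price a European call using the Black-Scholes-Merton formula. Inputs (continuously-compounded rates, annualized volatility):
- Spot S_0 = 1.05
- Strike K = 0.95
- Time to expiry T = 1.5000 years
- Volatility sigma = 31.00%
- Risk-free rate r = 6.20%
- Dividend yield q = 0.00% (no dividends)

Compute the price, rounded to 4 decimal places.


d1 = (ln(S/K) + (r - q + 0.5*sigma^2) * T) / (sigma * sqrt(T)) = 0.69839024
d2 = d1 - sigma * sqrt(T) = 0.31871933
exp(-rT) = 0.91119350; exp(-qT) = 1.00000000
C = S_0 * exp(-qT) * N(d1) - K * exp(-rT) * N(d2)
N(d1) = 0.75753341; N(d2) = 0.62503032
C = 1.0500 * 1.00000000 * 0.75753341 - 0.9500 * 0.91119350 * 0.62503032 = 0.2544

Answer: Price = 0.2544


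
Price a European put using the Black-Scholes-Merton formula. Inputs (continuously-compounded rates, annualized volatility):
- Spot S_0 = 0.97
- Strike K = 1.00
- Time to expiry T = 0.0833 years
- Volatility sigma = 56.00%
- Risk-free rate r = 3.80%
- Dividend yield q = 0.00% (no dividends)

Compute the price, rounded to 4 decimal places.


Answer: Price = 0.0777

Derivation:
d1 = (ln(S/K) + (r - q + 0.5*sigma^2) * T) / (sigma * sqrt(T)) = -0.08805755
d2 = d1 - sigma * sqrt(T) = -0.24968330
exp(-rT) = 0.99683960; exp(-qT) = 1.00000000
P = K * exp(-rT) * N(-d2) - S_0 * exp(-qT) * N(-d1)
N(-d1) = 0.53508453; N(-d2) = 0.59858386
P = 1.0000 * 0.99683960 * 0.59858386 - 0.9700 * 1.00000000 * 0.53508453 = 0.0777


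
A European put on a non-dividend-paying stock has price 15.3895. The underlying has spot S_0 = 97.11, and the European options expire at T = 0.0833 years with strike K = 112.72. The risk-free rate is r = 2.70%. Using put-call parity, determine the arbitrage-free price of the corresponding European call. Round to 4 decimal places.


Answer: Call price = 0.0327

Derivation:
Put-call parity: C - P = S_0 * exp(-qT) - K * exp(-rT).
S_0 * exp(-qT) = 97.1100 * 1.00000000 = 97.11000000
K * exp(-rT) = 112.7200 * 0.99775343 = 112.46676633
C = P + S*exp(-qT) - K*exp(-rT)
C = 15.3895 + 97.11000000 - 112.46676633 = 0.0327


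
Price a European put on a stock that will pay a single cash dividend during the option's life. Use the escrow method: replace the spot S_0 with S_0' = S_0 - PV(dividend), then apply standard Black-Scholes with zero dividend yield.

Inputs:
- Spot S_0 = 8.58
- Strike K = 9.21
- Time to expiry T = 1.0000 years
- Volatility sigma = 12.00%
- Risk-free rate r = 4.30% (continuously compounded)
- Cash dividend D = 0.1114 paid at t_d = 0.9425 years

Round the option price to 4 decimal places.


Answer: Price = 0.6116

Derivation:
PV(D) = D * exp(-r * t_d) = 0.1114 * 0.96028276 = 0.10697550
S_0' = S_0 - PV(D) = 8.5800 - 0.10697550 = 8.47302450
d1 = (ln(S_0'/K) + (r + sigma^2/2)*T) / (sigma*sqrt(T)) = -0.27668601
d2 = d1 - sigma*sqrt(T) = -0.39668601
exp(-rT) = 0.95791139
N(-d1) = 0.60898939; N(-d2) = 0.65420049
P = K * exp(-rT) * N(-d2) - S_0' * N(-d1) = 9.2100 * 0.95791139 * 0.65420049 - 8.47302450 * 0.60898939 = 0.6116


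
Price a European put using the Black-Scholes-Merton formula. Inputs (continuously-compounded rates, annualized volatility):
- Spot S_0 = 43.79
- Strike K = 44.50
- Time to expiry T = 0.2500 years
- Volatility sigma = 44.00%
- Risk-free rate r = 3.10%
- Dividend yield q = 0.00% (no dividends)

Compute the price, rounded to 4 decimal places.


Answer: Price = 4.0376

Derivation:
d1 = (ln(S/K) + (r - q + 0.5*sigma^2) * T) / (sigma * sqrt(T)) = 0.07211951
d2 = d1 - sigma * sqrt(T) = -0.14788049
exp(-rT) = 0.99227995; exp(-qT) = 1.00000000
P = K * exp(-rT) * N(-d2) - S_0 * exp(-qT) * N(-d1)
N(-d1) = 0.47125340; N(-d2) = 0.55878146
P = 44.5000 * 0.99227995 * 0.55878146 - 43.7900 * 1.00000000 * 0.47125340 = 4.0376


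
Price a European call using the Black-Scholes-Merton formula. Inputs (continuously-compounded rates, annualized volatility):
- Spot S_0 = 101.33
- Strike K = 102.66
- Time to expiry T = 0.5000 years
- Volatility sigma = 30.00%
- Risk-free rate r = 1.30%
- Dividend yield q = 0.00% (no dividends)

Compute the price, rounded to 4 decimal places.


Answer: Price = 8.2591

Derivation:
d1 = (ln(S/K) + (r - q + 0.5*sigma^2) * T) / (sigma * sqrt(T)) = 0.07523597
d2 = d1 - sigma * sqrt(T) = -0.13689606
exp(-rT) = 0.99352108; exp(-qT) = 1.00000000
C = S_0 * exp(-qT) * N(d1) - K * exp(-rT) * N(d2)
N(d1) = 0.52998652; N(d2) = 0.44555648
C = 101.3300 * 1.00000000 * 0.52998652 - 102.6600 * 0.99352108 * 0.44555648 = 8.2591


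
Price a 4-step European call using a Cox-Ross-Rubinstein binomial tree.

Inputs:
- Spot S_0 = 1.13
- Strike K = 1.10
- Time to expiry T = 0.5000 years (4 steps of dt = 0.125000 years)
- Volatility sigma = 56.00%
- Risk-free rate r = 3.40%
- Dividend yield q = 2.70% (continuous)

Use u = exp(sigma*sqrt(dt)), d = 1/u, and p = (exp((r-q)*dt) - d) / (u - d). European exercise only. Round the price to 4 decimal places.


dt = T/N = 0.125000
u = exp(sigma*sqrt(dt)) = 1.218950; d = 1/u = 0.820378
p = (exp((r-q)*dt) - d) / (u - d) = 0.452860
Discount per step: exp(-r*dt) = 0.995759
Stock lattice S(k, i) with i counting down-moves:
  k=0: S(0,0) = 1.1300
  k=1: S(1,0) = 1.3774; S(1,1) = 0.9270
  k=2: S(2,0) = 1.6790; S(2,1) = 1.1300; S(2,2) = 0.7605
  k=3: S(3,0) = 2.0466; S(3,1) = 1.3774; S(3,2) = 0.9270; S(3,3) = 0.6239
  k=4: S(4,0) = 2.4947; S(4,1) = 1.6790; S(4,2) = 1.1300; S(4,3) = 0.7605; S(4,4) = 0.5118
Terminal payoffs V(N, i) = max(S_T - K, 0):
  V(4,0) = 1.394722; V(4,1) = 0.578998; V(4,2) = 0.030000; V(4,3) = 0.000000; V(4,4) = 0.000000
Backward induction: V(k, i) = exp(-r*dt) * [p * V(k+1, i) + (1-p) * V(k+1, i+1)].
  V(3,0) = exp(-r*dt) * [p*1.394722 + (1-p)*0.578998] = 0.944385
  V(3,1) = exp(-r*dt) * [p*0.578998 + (1-p)*0.030000] = 0.277438
  V(3,2) = exp(-r*dt) * [p*0.030000 + (1-p)*0.000000] = 0.013528
  V(3,3) = exp(-r*dt) * [p*0.000000 + (1-p)*0.000000] = 0.000000
  V(2,0) = exp(-r*dt) * [p*0.944385 + (1-p)*0.277438] = 0.577014
  V(2,1) = exp(-r*dt) * [p*0.277438 + (1-p)*0.013528] = 0.132478
  V(2,2) = exp(-r*dt) * [p*0.013528 + (1-p)*0.000000] = 0.006100
  V(1,0) = exp(-r*dt) * [p*0.577014 + (1-p)*0.132478] = 0.332375
  V(1,1) = exp(-r*dt) * [p*0.132478 + (1-p)*0.006100] = 0.063063
  V(0,0) = exp(-r*dt) * [p*0.332375 + (1-p)*0.063063] = 0.184239

Answer: Price = V(0,0) = 0.1842


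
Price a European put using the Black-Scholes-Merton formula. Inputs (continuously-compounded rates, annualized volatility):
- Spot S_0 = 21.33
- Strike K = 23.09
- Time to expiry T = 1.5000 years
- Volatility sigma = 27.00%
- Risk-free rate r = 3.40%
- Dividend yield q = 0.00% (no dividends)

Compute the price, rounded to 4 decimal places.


d1 = (ln(S/K) + (r - q + 0.5*sigma^2) * T) / (sigma * sqrt(T)) = 0.07980471
d2 = d1 - sigma * sqrt(T) = -0.25087641
exp(-rT) = 0.95027867; exp(-qT) = 1.00000000
P = K * exp(-rT) * N(-d2) - S_0 * exp(-qT) * N(-d1)
N(-d1) = 0.46819629; N(-d2) = 0.59904517
P = 23.0900 * 0.95027867 * 0.59904517 - 21.3300 * 1.00000000 * 0.46819629 = 3.1576

Answer: Price = 3.1576


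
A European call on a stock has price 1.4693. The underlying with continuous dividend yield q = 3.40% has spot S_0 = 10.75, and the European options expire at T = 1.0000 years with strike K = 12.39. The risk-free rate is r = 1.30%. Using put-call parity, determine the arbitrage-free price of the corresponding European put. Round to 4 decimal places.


Answer: Put price = 3.3086

Derivation:
Put-call parity: C - P = S_0 * exp(-qT) - K * exp(-rT).
S_0 * exp(-qT) = 10.7500 * 0.96657150 = 10.39064367
K * exp(-rT) = 12.3900 * 0.98708414 = 12.22997243
P = C - S*exp(-qT) + K*exp(-rT)
P = 1.4693 - 10.39064367 + 12.22997243 = 3.3086


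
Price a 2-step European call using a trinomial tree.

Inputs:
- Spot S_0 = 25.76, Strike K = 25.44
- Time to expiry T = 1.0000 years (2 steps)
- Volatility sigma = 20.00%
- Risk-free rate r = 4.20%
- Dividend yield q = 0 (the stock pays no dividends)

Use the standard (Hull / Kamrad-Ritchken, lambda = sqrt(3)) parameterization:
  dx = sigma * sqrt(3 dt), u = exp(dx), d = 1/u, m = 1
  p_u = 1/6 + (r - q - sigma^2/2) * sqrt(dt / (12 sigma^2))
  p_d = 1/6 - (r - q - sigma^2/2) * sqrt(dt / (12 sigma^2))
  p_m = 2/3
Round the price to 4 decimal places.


Answer: Price = V(0,0) = 2.5287

Derivation:
dt = T/N = 0.500000; dx = sigma*sqrt(3*dt) = 0.244949
u = exp(dx) = 1.277556; d = 1/u = 0.782744
p_u = 0.189120, p_m = 0.666667, p_d = 0.144213
Discount per step: exp(-r*dt) = 0.979219
Stock lattice S(k, j) with j the centered position index:
  k=0: S(0,+0) = 25.7600
  k=1: S(1,-1) = 20.1635; S(1,+0) = 25.7600; S(1,+1) = 32.9098
  k=2: S(2,-2) = 15.7829; S(2,-1) = 20.1635; S(2,+0) = 25.7600; S(2,+1) = 32.9098; S(2,+2) = 42.0442
Terminal payoffs V(N, j) = max(S_T - K, 0):
  V(2,-2) = 0.000000; V(2,-1) = 0.000000; V(2,+0) = 0.320000; V(2,+1) = 7.469846; V(2,+2) = 16.604175
Backward induction: V(k, j) = exp(-r*dt) * [p_u * V(k+1, j+1) + p_m * V(k+1, j) + p_d * V(k+1, j-1)]
  V(1,-1) = exp(-r*dt) * [p_u*0.320000 + p_m*0.000000 + p_d*0.000000] = 0.059261
  V(1,+0) = exp(-r*dt) * [p_u*7.469846 + p_m*0.320000 + p_d*0.000000] = 1.592242
  V(1,+1) = exp(-r*dt) * [p_u*16.604175 + p_m*7.469846 + p_d*0.320000] = 7.996529
  V(0,+0) = exp(-r*dt) * [p_u*7.996529 + p_m*1.592242 + p_d*0.059261] = 2.528683


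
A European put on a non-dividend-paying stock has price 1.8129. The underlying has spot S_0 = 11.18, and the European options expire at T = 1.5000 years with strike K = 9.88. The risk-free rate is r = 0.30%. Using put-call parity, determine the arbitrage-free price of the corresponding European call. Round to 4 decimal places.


Put-call parity: C - P = S_0 * exp(-qT) - K * exp(-rT).
S_0 * exp(-qT) = 11.1800 * 1.00000000 = 11.18000000
K * exp(-rT) = 9.8800 * 0.99551011 = 9.83563989
C = P + S*exp(-qT) - K*exp(-rT)
C = 1.8129 + 11.18000000 - 9.83563989 = 3.1573

Answer: Call price = 3.1573


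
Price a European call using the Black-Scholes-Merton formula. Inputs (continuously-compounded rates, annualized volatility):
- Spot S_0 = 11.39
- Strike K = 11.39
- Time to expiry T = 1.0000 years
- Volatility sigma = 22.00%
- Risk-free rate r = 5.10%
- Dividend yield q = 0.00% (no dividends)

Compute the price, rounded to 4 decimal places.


d1 = (ln(S/K) + (r - q + 0.5*sigma^2) * T) / (sigma * sqrt(T)) = 0.34181818
d2 = d1 - sigma * sqrt(T) = 0.12181818
exp(-rT) = 0.95027867; exp(-qT) = 1.00000000
C = S_0 * exp(-qT) * N(d1) - K * exp(-rT) * N(d2)
N(d1) = 0.63375614; N(d2) = 0.54847849
C = 11.3900 * 1.00000000 * 0.63375614 - 11.3900 * 0.95027867 * 0.54847849 = 1.2819

Answer: Price = 1.2819


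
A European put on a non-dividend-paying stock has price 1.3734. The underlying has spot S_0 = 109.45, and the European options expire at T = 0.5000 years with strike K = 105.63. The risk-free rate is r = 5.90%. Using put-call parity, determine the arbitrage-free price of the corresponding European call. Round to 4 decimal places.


Put-call parity: C - P = S_0 * exp(-qT) - K * exp(-rT).
S_0 * exp(-qT) = 109.4500 * 1.00000000 = 109.45000000
K * exp(-rT) = 105.6300 * 0.97093088 = 102.55942861
C = P + S*exp(-qT) - K*exp(-rT)
C = 1.3734 + 109.45000000 - 102.55942861 = 8.2640

Answer: Call price = 8.2640


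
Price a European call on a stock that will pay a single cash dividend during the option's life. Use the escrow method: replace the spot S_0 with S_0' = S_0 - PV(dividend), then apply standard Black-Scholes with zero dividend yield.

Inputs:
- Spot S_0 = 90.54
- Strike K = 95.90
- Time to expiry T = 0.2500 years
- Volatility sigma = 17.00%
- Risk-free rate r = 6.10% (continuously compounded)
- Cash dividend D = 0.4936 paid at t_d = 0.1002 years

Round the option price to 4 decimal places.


PV(D) = D * exp(-r * t_d) = 0.4936 * 0.99390644 = 0.49059222
S_0' = S_0 - PV(D) = 90.5400 - 0.49059222 = 90.04940778
d1 = (ln(S_0'/K) + (r + sigma^2/2)*T) / (sigma*sqrt(T)) = -0.51864690
d2 = d1 - sigma*sqrt(T) = -0.60364690
exp(-rT) = 0.98486569
N(d1) = 0.30200350; N(d2) = 0.27303921
C = S_0' * N(d1) - K * exp(-rT) * N(d2) = 90.04940778 * 0.30200350 - 95.9000 * 0.98486569 * 0.27303921 = 1.4071

Answer: Price = 1.4071


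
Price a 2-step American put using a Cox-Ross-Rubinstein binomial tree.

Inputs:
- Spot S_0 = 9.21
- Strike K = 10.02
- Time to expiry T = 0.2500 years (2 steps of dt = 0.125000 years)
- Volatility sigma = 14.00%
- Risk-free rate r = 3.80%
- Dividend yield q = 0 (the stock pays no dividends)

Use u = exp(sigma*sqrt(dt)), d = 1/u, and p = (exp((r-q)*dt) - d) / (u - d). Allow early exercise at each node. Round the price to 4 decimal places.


Answer: Price = V(0,0) = 0.8100

Derivation:
dt = T/N = 0.125000
u = exp(sigma*sqrt(dt)) = 1.050743; d = 1/u = 0.951708
p = (exp((r-q)*dt) - d) / (u - d) = 0.535705
Discount per step: exp(-r*dt) = 0.995261
Stock lattice S(k, i) with i counting down-moves:
  k=0: S(0,0) = 9.2100
  k=1: S(1,0) = 9.6773; S(1,1) = 8.7652
  k=2: S(2,0) = 10.1684; S(2,1) = 9.2100; S(2,2) = 8.3419
Terminal payoffs V(N, i) = max(K - S_T, 0):
  V(2,0) = 0.000000; V(2,1) = 0.810000; V(2,2) = 1.678068
Backward induction: V(k, i) = exp(-r*dt) * [p * V(k+1, i) + (1-p) * V(k+1, i+1)]; then take max(V_cont, immediate exercise) for American.
  V(1,0) = exp(-r*dt) * [p*0.000000 + (1-p)*0.810000] = 0.374297; exercise = 0.342658; V(1,0) = max -> 0.374297
  V(1,1) = exp(-r*dt) * [p*0.810000 + (1-p)*1.678068] = 1.207291; exercise = 1.254773; V(1,1) = max -> 1.254773
  V(0,0) = exp(-r*dt) * [p*0.374297 + (1-p)*1.254773] = 0.779387; exercise = 0.810000; V(0,0) = max -> 0.810000


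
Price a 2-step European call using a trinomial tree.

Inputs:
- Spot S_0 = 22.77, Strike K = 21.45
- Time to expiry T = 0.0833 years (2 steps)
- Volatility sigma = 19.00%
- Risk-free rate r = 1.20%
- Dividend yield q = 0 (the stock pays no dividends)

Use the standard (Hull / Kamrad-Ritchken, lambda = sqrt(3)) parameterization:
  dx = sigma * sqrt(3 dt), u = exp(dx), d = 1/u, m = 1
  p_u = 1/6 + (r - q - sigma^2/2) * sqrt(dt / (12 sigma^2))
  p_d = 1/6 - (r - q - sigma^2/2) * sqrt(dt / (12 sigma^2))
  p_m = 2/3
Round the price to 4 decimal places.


Answer: Price = V(0,0) = 1.4209

Derivation:
dt = T/N = 0.041650; dx = sigma*sqrt(3*dt) = 0.067162
u = exp(dx) = 1.069468; d = 1/u = 0.935044
p_u = 0.164791, p_m = 0.666667, p_d = 0.168543
Discount per step: exp(-r*dt) = 0.999500
Stock lattice S(k, j) with j the centered position index:
  k=0: S(0,+0) = 22.7700
  k=1: S(1,-1) = 21.2910; S(1,+0) = 22.7700; S(1,+1) = 24.3518
  k=2: S(2,-2) = 19.9080; S(2,-1) = 21.2910; S(2,+0) = 22.7700; S(2,+1) = 24.3518; S(2,+2) = 26.0435
Terminal payoffs V(N, j) = max(S_T - K, 0):
  V(2,-2) = 0.000000; V(2,-1) = 0.000000; V(2,+0) = 1.320000; V(2,+1) = 2.901796; V(2,+2) = 4.593476
Backward induction: V(k, j) = exp(-r*dt) * [p_u * V(k+1, j+1) + p_m * V(k+1, j) + p_d * V(k+1, j-1)]
  V(1,-1) = exp(-r*dt) * [p_u*1.320000 + p_m*0.000000 + p_d*0.000000] = 0.217415
  V(1,+0) = exp(-r*dt) * [p_u*2.901796 + p_m*1.320000 + p_d*0.000000] = 1.357510
  V(1,+1) = exp(-r*dt) * [p_u*4.593476 + p_m*2.901796 + p_d*1.320000] = 2.912513
  V(0,+0) = exp(-r*dt) * [p_u*2.912513 + p_m*1.357510 + p_d*0.217415] = 1.420895


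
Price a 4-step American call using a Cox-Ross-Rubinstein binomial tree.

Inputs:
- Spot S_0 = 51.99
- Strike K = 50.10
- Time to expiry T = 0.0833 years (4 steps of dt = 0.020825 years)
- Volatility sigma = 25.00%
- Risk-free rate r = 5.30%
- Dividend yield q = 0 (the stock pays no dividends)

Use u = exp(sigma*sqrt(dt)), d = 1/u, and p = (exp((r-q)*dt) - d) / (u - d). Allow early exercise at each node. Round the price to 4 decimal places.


dt = T/N = 0.020825
u = exp(sigma*sqrt(dt)) = 1.036736; d = 1/u = 0.964566
p = (exp((r-q)*dt) - d) / (u - d) = 0.506284
Discount per step: exp(-r*dt) = 0.998897
Stock lattice S(k, i) with i counting down-moves:
  k=0: S(0,0) = 51.9900
  k=1: S(1,0) = 53.8999; S(1,1) = 50.1478
  k=2: S(2,0) = 55.8800; S(2,1) = 51.9900; S(2,2) = 48.3708
  k=3: S(3,0) = 57.9328; S(3,1) = 53.8999; S(3,2) = 50.1478; S(3,3) = 46.6569
  k=4: S(4,0) = 60.0610; S(4,1) = 55.8800; S(4,2) = 51.9900; S(4,3) = 48.3708; S(4,4) = 45.0036
Terminal payoffs V(N, i) = max(S_T - K, 0):
  V(4,0) = 9.960963; V(4,1) = 5.779956; V(4,2) = 1.890000; V(4,3) = 0.000000; V(4,4) = 0.000000
Backward induction: V(k, i) = exp(-r*dt) * [p * V(k+1, i) + (1-p) * V(k+1, i+1)]; then take max(V_cont, immediate exercise) for American.
  V(3,0) = exp(-r*dt) * [p*9.960963 + (1-p)*5.779956] = 7.888020; exercise = 7.832753; V(3,0) = max -> 7.888020
  V(3,1) = exp(-r*dt) * [p*5.779956 + (1-p)*1.890000] = 3.855163; exercise = 3.799897; V(3,1) = max -> 3.855163
  V(3,2) = exp(-r*dt) * [p*1.890000 + (1-p)*0.000000] = 0.955820; exercise = 0.047779; V(3,2) = max -> 0.955820
  V(3,3) = exp(-r*dt) * [p*0.000000 + (1-p)*0.000000] = 0.000000; exercise = 0.000000; V(3,3) = max -> 0.000000
  V(2,0) = exp(-r*dt) * [p*7.888020 + (1-p)*3.855163] = 5.890427; exercise = 5.779956; V(2,0) = max -> 5.890427
  V(2,1) = exp(-r*dt) * [p*3.855163 + (1-p)*0.955820] = 2.421036; exercise = 1.890000; V(2,1) = max -> 2.421036
  V(2,2) = exp(-r*dt) * [p*0.955820 + (1-p)*0.000000] = 0.483382; exercise = 0.000000; V(2,2) = max -> 0.483382
  V(1,0) = exp(-r*dt) * [p*5.890427 + (1-p)*2.421036] = 4.172923; exercise = 3.799897; V(1,0) = max -> 4.172923
  V(1,1) = exp(-r*dt) * [p*2.421036 + (1-p)*0.483382] = 1.462769; exercise = 0.047779; V(1,1) = max -> 1.462769
  V(0,0) = exp(-r*dt) * [p*4.172923 + (1-p)*1.462769] = 2.831748; exercise = 1.890000; V(0,0) = max -> 2.831748

Answer: Price = V(0,0) = 2.8317


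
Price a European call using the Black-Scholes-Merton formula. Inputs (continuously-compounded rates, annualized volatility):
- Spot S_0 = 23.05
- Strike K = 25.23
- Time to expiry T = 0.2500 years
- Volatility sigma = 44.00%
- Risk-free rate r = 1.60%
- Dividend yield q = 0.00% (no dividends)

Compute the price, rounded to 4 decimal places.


d1 = (ln(S/K) + (r - q + 0.5*sigma^2) * T) / (sigma * sqrt(T)) = -0.28258179
d2 = d1 - sigma * sqrt(T) = -0.50258179
exp(-rT) = 0.99600799; exp(-qT) = 1.00000000
C = S_0 * exp(-qT) * N(d1) - K * exp(-rT) * N(d2)
N(d1) = 0.38874872; N(d2) = 0.30762917
C = 23.0500 * 1.00000000 * 0.38874872 - 25.2300 * 0.99600799 * 0.30762917 = 1.2302

Answer: Price = 1.2302


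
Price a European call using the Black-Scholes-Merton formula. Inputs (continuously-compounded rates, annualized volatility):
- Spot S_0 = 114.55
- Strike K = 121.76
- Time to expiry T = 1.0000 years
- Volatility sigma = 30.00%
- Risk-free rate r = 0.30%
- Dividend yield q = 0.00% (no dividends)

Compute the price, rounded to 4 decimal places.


d1 = (ln(S/K) + (r - q + 0.5*sigma^2) * T) / (sigma * sqrt(T)) = -0.04346828
d2 = d1 - sigma * sqrt(T) = -0.34346828
exp(-rT) = 0.99700450; exp(-qT) = 1.00000000
C = S_0 * exp(-qT) * N(d1) - K * exp(-rT) * N(d2)
N(d1) = 0.48266412; N(d2) = 0.36562310
C = 114.5500 * 1.00000000 * 0.48266412 - 121.7600 * 0.99700450 * 0.36562310 = 10.9043

Answer: Price = 10.9043


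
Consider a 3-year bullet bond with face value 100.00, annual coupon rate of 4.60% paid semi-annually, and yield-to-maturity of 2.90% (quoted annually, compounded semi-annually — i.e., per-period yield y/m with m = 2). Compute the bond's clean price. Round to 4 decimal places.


Answer: Price = 104.8509

Derivation:
Coupon per period c = face * coupon_rate / m = 2.300000
Periods per year m = 2; per-period yield y/m = 0.014500
Number of cashflows N = 6
Cashflows (t years, CF_t, discount factor 1/(1+y/m)^(m*t), PV):
  t = 0.5000: CF_t = 2.300000, DF = 0.985707, PV = 2.267127
  t = 1.0000: CF_t = 2.300000, DF = 0.971619, PV = 2.234723
  t = 1.5000: CF_t = 2.300000, DF = 0.957732, PV = 2.202783
  t = 2.0000: CF_t = 2.300000, DF = 0.944043, PV = 2.171299
  t = 2.5000: CF_t = 2.300000, DF = 0.930550, PV = 2.140265
  t = 3.0000: CF_t = 102.300000, DF = 0.917250, PV = 93.834669
Price P = sum_t PV_t = 104.850866


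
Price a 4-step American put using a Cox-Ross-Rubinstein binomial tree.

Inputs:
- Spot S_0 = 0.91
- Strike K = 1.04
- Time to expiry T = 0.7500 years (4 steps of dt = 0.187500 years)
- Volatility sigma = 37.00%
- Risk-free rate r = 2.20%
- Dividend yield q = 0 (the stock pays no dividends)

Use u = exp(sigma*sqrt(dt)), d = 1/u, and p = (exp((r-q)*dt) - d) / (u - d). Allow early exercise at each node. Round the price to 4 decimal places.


Answer: Price = V(0,0) = 0.1971

Derivation:
dt = T/N = 0.187500
u = exp(sigma*sqrt(dt)) = 1.173763; d = 1/u = 0.851961
p = (exp((r-q)*dt) - d) / (u - d) = 0.472877
Discount per step: exp(-r*dt) = 0.995883
Stock lattice S(k, i) with i counting down-moves:
  k=0: S(0,0) = 0.9100
  k=1: S(1,0) = 1.0681; S(1,1) = 0.7753
  k=2: S(2,0) = 1.2537; S(2,1) = 0.9100; S(2,2) = 0.6605
  k=3: S(3,0) = 1.4716; S(3,1) = 1.0681; S(3,2) = 0.7753; S(3,3) = 0.5627
  k=4: S(4,0) = 1.7273; S(4,1) = 1.2537; S(4,2) = 0.9100; S(4,3) = 0.6605; S(4,4) = 0.4794
Terminal payoffs V(N, i) = max(K - S_T, 0):
  V(4,0) = 0.000000; V(4,1) = 0.000000; V(4,2) = 0.130000; V(4,3) = 0.379488; V(4,4) = 0.560576
Backward induction: V(k, i) = exp(-r*dt) * [p * V(k+1, i) + (1-p) * V(k+1, i+1)]; then take max(V_cont, immediate exercise) for American.
  V(3,0) = exp(-r*dt) * [p*0.000000 + (1-p)*0.000000] = 0.000000; exercise = 0.000000; V(3,0) = max -> 0.000000
  V(3,1) = exp(-r*dt) * [p*0.000000 + (1-p)*0.130000] = 0.068244; exercise = 0.000000; V(3,1) = max -> 0.068244
  V(3,2) = exp(-r*dt) * [p*0.130000 + (1-p)*0.379488] = 0.260434; exercise = 0.264716; V(3,2) = max -> 0.264716
  V(3,3) = exp(-r*dt) * [p*0.379488 + (1-p)*0.560576] = 0.472989; exercise = 0.477270; V(3,3) = max -> 0.477270
  V(2,0) = exp(-r*dt) * [p*0.000000 + (1-p)*0.068244] = 0.035825; exercise = 0.000000; V(2,0) = max -> 0.035825
  V(2,1) = exp(-r*dt) * [p*0.068244 + (1-p)*0.264716] = 0.171101; exercise = 0.130000; V(2,1) = max -> 0.171101
  V(2,2) = exp(-r*dt) * [p*0.264716 + (1-p)*0.477270] = 0.375207; exercise = 0.379488; V(2,2) = max -> 0.379488
  V(1,0) = exp(-r*dt) * [p*0.035825 + (1-p)*0.171101] = 0.106691; exercise = 0.000000; V(1,0) = max -> 0.106691
  V(1,1) = exp(-r*dt) * [p*0.171101 + (1-p)*0.379488] = 0.279790; exercise = 0.264716; V(1,1) = max -> 0.279790
  V(0,0) = exp(-r*dt) * [p*0.106691 + (1-p)*0.279790] = 0.197121; exercise = 0.130000; V(0,0) = max -> 0.197121


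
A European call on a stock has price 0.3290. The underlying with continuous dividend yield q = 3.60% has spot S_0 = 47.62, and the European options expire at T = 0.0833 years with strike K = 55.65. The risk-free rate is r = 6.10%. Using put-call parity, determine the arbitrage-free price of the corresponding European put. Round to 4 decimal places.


Put-call parity: C - P = S_0 * exp(-qT) - K * exp(-rT).
S_0 * exp(-qT) = 47.6200 * 0.99700569 = 47.47741105
K * exp(-rT) = 55.6500 * 0.99493159 = 55.36794287
P = C - S*exp(-qT) + K*exp(-rT)
P = 0.3290 - 47.47741105 + 55.36794287 = 8.2195

Answer: Put price = 8.2195


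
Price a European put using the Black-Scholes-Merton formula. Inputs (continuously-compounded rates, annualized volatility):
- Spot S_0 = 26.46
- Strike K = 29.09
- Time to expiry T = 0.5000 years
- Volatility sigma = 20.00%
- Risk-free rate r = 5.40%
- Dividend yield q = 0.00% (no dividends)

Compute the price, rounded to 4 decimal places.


d1 = (ln(S/K) + (r - q + 0.5*sigma^2) * T) / (sigma * sqrt(T)) = -0.40842710
d2 = d1 - sigma * sqrt(T) = -0.54984845
exp(-rT) = 0.97336124; exp(-qT) = 1.00000000
P = K * exp(-rT) * N(-d2) - S_0 * exp(-qT) * N(-d1)
N(-d1) = 0.65851993; N(-d2) = 0.70878834
P = 29.0900 * 0.97336124 * 0.70878834 - 26.4600 * 1.00000000 * 0.65851993 = 2.6450

Answer: Price = 2.6450


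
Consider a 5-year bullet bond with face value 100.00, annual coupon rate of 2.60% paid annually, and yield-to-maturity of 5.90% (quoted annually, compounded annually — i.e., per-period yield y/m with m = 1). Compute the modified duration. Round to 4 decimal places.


Coupon per period c = face * coupon_rate / m = 2.600000
Periods per year m = 1; per-period yield y/m = 0.059000
Number of cashflows N = 5
Cashflows (t years, CF_t, discount factor 1/(1+y/m)^(m*t), PV):
  t = 1.0000: CF_t = 2.600000, DF = 0.944287, PV = 2.455146
  t = 2.0000: CF_t = 2.600000, DF = 0.891678, PV = 2.318363
  t = 3.0000: CF_t = 2.600000, DF = 0.842000, PV = 2.189200
  t = 4.0000: CF_t = 2.600000, DF = 0.795090, PV = 2.067233
  t = 5.0000: CF_t = 102.600000, DF = 0.750793, PV = 77.031359
Price P = sum_t PV_t = 86.061302
First compute Macaulay numerator sum_t t * PV_t:
  t * PV_t at t = 1.0000: 2.455146
  t * PV_t at t = 2.0000: 4.636726
  t * PV_t at t = 3.0000: 6.567600
  t * PV_t at t = 4.0000: 8.268933
  t * PV_t at t = 5.0000: 385.156795
Macaulay duration D = 407.085202 / 86.061302 = 4.730177
Modified duration = D / (1 + y/m) = 4.730177 / (1 + 0.059000) = 4.466645

Answer: Modified duration = 4.4666


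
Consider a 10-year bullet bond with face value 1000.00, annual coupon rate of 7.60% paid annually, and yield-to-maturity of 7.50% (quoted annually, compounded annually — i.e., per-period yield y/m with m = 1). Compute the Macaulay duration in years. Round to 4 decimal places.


Answer: Macaulay duration = 7.3620 years

Derivation:
Coupon per period c = face * coupon_rate / m = 76.000000
Periods per year m = 1; per-period yield y/m = 0.075000
Number of cashflows N = 10
Cashflows (t years, CF_t, discount factor 1/(1+y/m)^(m*t), PV):
  t = 1.0000: CF_t = 76.000000, DF = 0.930233, PV = 70.697674
  t = 2.0000: CF_t = 76.000000, DF = 0.865333, PV = 65.765279
  t = 3.0000: CF_t = 76.000000, DF = 0.804961, PV = 61.177003
  t = 4.0000: CF_t = 76.000000, DF = 0.748801, PV = 56.908840
  t = 5.0000: CF_t = 76.000000, DF = 0.696559, PV = 52.938456
  t = 6.0000: CF_t = 76.000000, DF = 0.647962, PV = 49.245075
  t = 7.0000: CF_t = 76.000000, DF = 0.602755, PV = 45.809372
  t = 8.0000: CF_t = 76.000000, DF = 0.560702, PV = 42.613370
  t = 9.0000: CF_t = 76.000000, DF = 0.521583, PV = 39.640344
  t = 10.0000: CF_t = 1076.000000, DF = 0.485194, PV = 522.068667
Price P = sum_t PV_t = 1006.864081
Macaulay numerator sum_t t * PV_t:
  t * PV_t at t = 1.0000: 70.697674
  t * PV_t at t = 2.0000: 131.530557
  t * PV_t at t = 3.0000: 183.531010
  t * PV_t at t = 4.0000: 227.635361
  t * PV_t at t = 5.0000: 264.692280
  t * PV_t at t = 6.0000: 295.470452
  t * PV_t at t = 7.0000: 320.665607
  t * PV_t at t = 8.0000: 340.906958
  t * PV_t at t = 9.0000: 356.763095
  t * PV_t at t = 10.0000: 5220.686669
Macaulay duration D = (sum_t t * PV_t) / P = 7412.579664 / 1006.864081 = 7.362046


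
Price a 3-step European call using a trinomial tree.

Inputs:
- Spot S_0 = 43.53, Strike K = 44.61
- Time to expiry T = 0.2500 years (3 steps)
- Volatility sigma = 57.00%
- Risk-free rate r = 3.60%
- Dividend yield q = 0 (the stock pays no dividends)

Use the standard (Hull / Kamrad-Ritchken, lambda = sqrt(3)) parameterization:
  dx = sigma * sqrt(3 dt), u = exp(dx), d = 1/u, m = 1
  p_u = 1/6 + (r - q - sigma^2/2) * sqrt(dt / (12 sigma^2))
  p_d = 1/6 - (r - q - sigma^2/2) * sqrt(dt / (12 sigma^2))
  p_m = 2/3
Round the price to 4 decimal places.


Answer: Price = V(0,0) = 4.3543

Derivation:
dt = T/N = 0.083333; dx = sigma*sqrt(3*dt) = 0.285000
u = exp(dx) = 1.329762; d = 1/u = 0.752014
p_u = 0.148180, p_m = 0.666667, p_d = 0.185154
Discount per step: exp(-r*dt) = 0.997004
Stock lattice S(k, j) with j the centered position index:
  k=0: S(0,+0) = 43.5300
  k=1: S(1,-1) = 32.7352; S(1,+0) = 43.5300; S(1,+1) = 57.8845
  k=2: S(2,-2) = 24.6173; S(2,-1) = 32.7352; S(2,+0) = 43.5300; S(2,+1) = 57.8845; S(2,+2) = 76.9727
  k=3: S(3,-3) = 18.5126; S(3,-2) = 24.6173; S(3,-1) = 32.7352; S(3,+0) = 43.5300; S(3,+1) = 57.8845; S(3,+2) = 76.9727; S(3,+3) = 102.3553
Terminal payoffs V(N, j) = max(S_T - K, 0):
  V(3,-3) = 0.000000; V(3,-2) = 0.000000; V(3,-1) = 0.000000; V(3,+0) = 0.000000; V(3,+1) = 13.274541; V(3,+2) = 32.362665; V(3,+3) = 57.745327
Backward induction: V(k, j) = exp(-r*dt) * [p_u * V(k+1, j+1) + p_m * V(k+1, j) + p_d * V(k+1, j-1)]
  V(2,-2) = exp(-r*dt) * [p_u*0.000000 + p_m*0.000000 + p_d*0.000000] = 0.000000
  V(2,-1) = exp(-r*dt) * [p_u*0.000000 + p_m*0.000000 + p_d*0.000000] = 0.000000
  V(2,+0) = exp(-r*dt) * [p_u*13.274541 + p_m*0.000000 + p_d*0.000000] = 1.961127
  V(2,+1) = exp(-r*dt) * [p_u*32.362665 + p_m*13.274541 + p_d*0.000000] = 13.604314
  V(2,+2) = exp(-r*dt) * [p_u*57.745327 + p_m*32.362665 + p_d*13.274541] = 32.492008
  V(1,-1) = exp(-r*dt) * [p_u*1.961127 + p_m*0.000000 + p_d*0.000000] = 0.289729
  V(1,+0) = exp(-r*dt) * [p_u*13.604314 + p_m*1.961127 + p_d*0.000000] = 3.313348
  V(1,+1) = exp(-r*dt) * [p_u*32.492008 + p_m*13.604314 + p_d*1.961127] = 14.204634
  V(0,+0) = exp(-r*dt) * [p_u*14.204634 + p_m*3.313348 + p_d*0.289729] = 4.354301


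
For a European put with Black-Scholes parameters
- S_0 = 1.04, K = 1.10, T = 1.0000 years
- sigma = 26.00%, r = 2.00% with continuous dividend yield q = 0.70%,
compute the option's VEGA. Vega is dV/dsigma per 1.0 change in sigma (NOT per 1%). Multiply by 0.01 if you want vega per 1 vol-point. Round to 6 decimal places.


Answer: Vega = 0.411743

Derivation:
d1 = -0.0357287179; d2 = -0.2957287179
phi(d1) = 0.3986877285; exp(-qT) = 0.9930244429; exp(-rT) = 0.9801986733
Vega = S * exp(-qT) * phi(d1) * sqrt(T) = 1.0400 * 0.9930244429 * 0.3986877285 * 1.0000000000 = 0.411743


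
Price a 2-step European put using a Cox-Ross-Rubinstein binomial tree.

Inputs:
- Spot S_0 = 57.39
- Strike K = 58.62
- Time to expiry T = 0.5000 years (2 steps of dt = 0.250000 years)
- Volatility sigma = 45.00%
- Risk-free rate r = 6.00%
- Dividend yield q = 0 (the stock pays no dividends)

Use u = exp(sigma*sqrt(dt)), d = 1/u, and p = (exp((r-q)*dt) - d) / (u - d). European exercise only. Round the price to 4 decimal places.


Answer: Price = V(0,0) = 6.4360

Derivation:
dt = T/N = 0.250000
u = exp(sigma*sqrt(dt)) = 1.252323; d = 1/u = 0.798516
p = (exp((r-q)*dt) - d) / (u - d) = 0.477289
Discount per step: exp(-r*dt) = 0.985112
Stock lattice S(k, i) with i counting down-moves:
  k=0: S(0,0) = 57.3900
  k=1: S(1,0) = 71.8708; S(1,1) = 45.8268
  k=2: S(2,0) = 90.0054; S(2,1) = 57.3900; S(2,2) = 36.5935
Terminal payoffs V(N, i) = max(K - S_T, 0):
  V(2,0) = 0.000000; V(2,1) = 1.230000; V(2,2) = 22.026520
Backward induction: V(k, i) = exp(-r*dt) * [p * V(k+1, i) + (1-p) * V(k+1, i+1)].
  V(1,0) = exp(-r*dt) * [p*0.000000 + (1-p)*1.230000] = 0.633362
  V(1,1) = exp(-r*dt) * [p*1.230000 + (1-p)*22.026520] = 11.920416
  V(0,0) = exp(-r*dt) * [p*0.633362 + (1-p)*11.920416] = 6.435963


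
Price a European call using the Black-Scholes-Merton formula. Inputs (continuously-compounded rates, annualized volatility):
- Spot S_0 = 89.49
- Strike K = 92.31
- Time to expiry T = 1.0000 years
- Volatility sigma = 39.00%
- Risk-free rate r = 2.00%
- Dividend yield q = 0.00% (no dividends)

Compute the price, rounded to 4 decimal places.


d1 = (ln(S/K) + (r - q + 0.5*sigma^2) * T) / (sigma * sqrt(T)) = 0.16672925
d2 = d1 - sigma * sqrt(T) = -0.22327075
exp(-rT) = 0.98019867; exp(-qT) = 1.00000000
C = S_0 * exp(-qT) * N(d1) - K * exp(-rT) * N(d2)
N(d1) = 0.56620846; N(d2) = 0.41166240
C = 89.4900 * 1.00000000 * 0.56620846 - 92.3100 * 0.98019867 * 0.41166240 = 13.4219

Answer: Price = 13.4219


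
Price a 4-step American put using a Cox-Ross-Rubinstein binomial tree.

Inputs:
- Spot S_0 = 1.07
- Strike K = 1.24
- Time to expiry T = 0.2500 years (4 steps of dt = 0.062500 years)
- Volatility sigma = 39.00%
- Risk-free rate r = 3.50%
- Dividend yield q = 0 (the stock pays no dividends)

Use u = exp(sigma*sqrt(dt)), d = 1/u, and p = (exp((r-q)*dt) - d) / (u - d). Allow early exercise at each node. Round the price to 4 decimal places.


dt = T/N = 0.062500
u = exp(sigma*sqrt(dt)) = 1.102411; d = 1/u = 0.907102
p = (exp((r-q)*dt) - d) / (u - d) = 0.486857
Discount per step: exp(-r*dt) = 0.997815
Stock lattice S(k, i) with i counting down-moves:
  k=0: S(0,0) = 1.0700
  k=1: S(1,0) = 1.1796; S(1,1) = 0.9706
  k=2: S(2,0) = 1.3004; S(2,1) = 1.0700; S(2,2) = 0.8804
  k=3: S(3,0) = 1.4336; S(3,1) = 1.1796; S(3,2) = 0.9706; S(3,3) = 0.7986
  k=4: S(4,0) = 1.5804; S(4,1) = 1.3004; S(4,2) = 1.0700; S(4,3) = 0.8804; S(4,4) = 0.7245
Terminal payoffs V(N, i) = max(K - S_T, 0):
  V(4,0) = 0.000000; V(4,1) = 0.000000; V(4,2) = 0.170000; V(4,3) = 0.359567; V(4,4) = 0.515549
Backward induction: V(k, i) = exp(-r*dt) * [p * V(k+1, i) + (1-p) * V(k+1, i+1)]; then take max(V_cont, immediate exercise) for American.
  V(3,0) = exp(-r*dt) * [p*0.000000 + (1-p)*0.000000] = 0.000000; exercise = 0.000000; V(3,0) = max -> 0.000000
  V(3,1) = exp(-r*dt) * [p*0.000000 + (1-p)*0.170000] = 0.087044; exercise = 0.060420; V(3,1) = max -> 0.087044
  V(3,2) = exp(-r*dt) * [p*0.170000 + (1-p)*0.359567] = 0.266691; exercise = 0.269400; V(3,2) = max -> 0.269400
  V(3,3) = exp(-r*dt) * [p*0.359567 + (1-p)*0.515549] = 0.438648; exercise = 0.441357; V(3,3) = max -> 0.441357
  V(2,0) = exp(-r*dt) * [p*0.000000 + (1-p)*0.087044] = 0.044568; exercise = 0.000000; V(2,0) = max -> 0.044568
  V(2,1) = exp(-r*dt) * [p*0.087044 + (1-p)*0.269400] = 0.180224; exercise = 0.170000; V(2,1) = max -> 0.180224
  V(2,2) = exp(-r*dt) * [p*0.269400 + (1-p)*0.441357] = 0.356857; exercise = 0.359567; V(2,2) = max -> 0.359567
  V(1,0) = exp(-r*dt) * [p*0.044568 + (1-p)*0.180224] = 0.113930; exercise = 0.060420; V(1,0) = max -> 0.113930
  V(1,1) = exp(-r*dt) * [p*0.180224 + (1-p)*0.359567] = 0.271658; exercise = 0.269400; V(1,1) = max -> 0.271658
  V(0,0) = exp(-r*dt) * [p*0.113930 + (1-p)*0.271658] = 0.194441; exercise = 0.170000; V(0,0) = max -> 0.194441

Answer: Price = V(0,0) = 0.1944


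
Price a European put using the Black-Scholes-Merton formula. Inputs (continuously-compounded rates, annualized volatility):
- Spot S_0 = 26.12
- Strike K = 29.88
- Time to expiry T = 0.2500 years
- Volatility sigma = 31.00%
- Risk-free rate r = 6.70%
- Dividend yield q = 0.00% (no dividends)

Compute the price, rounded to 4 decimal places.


Answer: Price = 3.8167

Derivation:
d1 = (ln(S/K) + (r - q + 0.5*sigma^2) * T) / (sigma * sqrt(T)) = -0.68210036
d2 = d1 - sigma * sqrt(T) = -0.83710036
exp(-rT) = 0.98338950; exp(-qT) = 1.00000000
P = K * exp(-rT) * N(-d2) - S_0 * exp(-qT) * N(-d1)
N(-d1) = 0.75241225; N(-d2) = 0.79873192
P = 29.8800 * 0.98338950 * 0.79873192 - 26.1200 * 1.00000000 * 0.75241225 = 3.8167


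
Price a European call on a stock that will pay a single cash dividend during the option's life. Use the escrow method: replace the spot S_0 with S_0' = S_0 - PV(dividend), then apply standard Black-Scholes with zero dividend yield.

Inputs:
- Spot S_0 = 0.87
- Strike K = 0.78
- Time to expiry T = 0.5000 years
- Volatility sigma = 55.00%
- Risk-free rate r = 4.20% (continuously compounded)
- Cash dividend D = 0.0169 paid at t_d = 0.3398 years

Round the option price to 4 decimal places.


PV(D) = D * exp(-r * t_d) = 0.0169 * 0.98582976 = 0.01666052
S_0' = S_0 - PV(D) = 0.8700 - 0.01666052 = 0.85333948
d1 = (ln(S_0'/K) + (r + sigma^2/2)*T) / (sigma*sqrt(T)) = 0.47951747
d2 = d1 - sigma*sqrt(T) = 0.09060874
exp(-rT) = 0.97921896
N(d1) = 0.68421473; N(d2) = 0.53609826
C = S_0' * N(d1) - K * exp(-rT) * N(d2) = 0.85333948 * 0.68421473 - 0.7800 * 0.97921896 * 0.53609826 = 0.1744

Answer: Price = 0.1744


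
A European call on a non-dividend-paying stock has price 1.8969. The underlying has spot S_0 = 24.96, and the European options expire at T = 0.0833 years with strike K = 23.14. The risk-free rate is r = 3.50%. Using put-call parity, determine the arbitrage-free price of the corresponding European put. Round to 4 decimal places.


Answer: Put price = 0.0095

Derivation:
Put-call parity: C - P = S_0 * exp(-qT) - K * exp(-rT).
S_0 * exp(-qT) = 24.9600 * 1.00000000 = 24.96000000
K * exp(-rT) = 23.1400 * 0.99708875 = 23.07263358
P = C - S*exp(-qT) + K*exp(-rT)
P = 1.8969 - 24.96000000 + 23.07263358 = 0.0095


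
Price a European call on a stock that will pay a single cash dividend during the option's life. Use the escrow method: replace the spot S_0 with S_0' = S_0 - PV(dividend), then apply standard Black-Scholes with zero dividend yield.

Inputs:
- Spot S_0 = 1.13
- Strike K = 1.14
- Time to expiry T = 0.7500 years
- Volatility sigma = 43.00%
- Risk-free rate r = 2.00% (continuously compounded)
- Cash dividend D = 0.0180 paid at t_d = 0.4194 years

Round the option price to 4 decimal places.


Answer: Price = 0.1597

Derivation:
PV(D) = D * exp(-r * t_d) = 0.0180 * 0.99164708 = 0.01784965
S_0' = S_0 - PV(D) = 1.1300 - 0.01784965 = 1.11215035
d1 = (ln(S_0'/K) + (r + sigma^2/2)*T) / (sigma*sqrt(T)) = 0.16005931
d2 = d1 - sigma*sqrt(T) = -0.21233162
exp(-rT) = 0.98511194
N(d1) = 0.56358282; N(d2) = 0.41592417
C = S_0' * N(d1) - K * exp(-rT) * N(d2) = 1.11215035 * 0.56358282 - 1.1400 * 0.98511194 * 0.41592417 = 0.1597


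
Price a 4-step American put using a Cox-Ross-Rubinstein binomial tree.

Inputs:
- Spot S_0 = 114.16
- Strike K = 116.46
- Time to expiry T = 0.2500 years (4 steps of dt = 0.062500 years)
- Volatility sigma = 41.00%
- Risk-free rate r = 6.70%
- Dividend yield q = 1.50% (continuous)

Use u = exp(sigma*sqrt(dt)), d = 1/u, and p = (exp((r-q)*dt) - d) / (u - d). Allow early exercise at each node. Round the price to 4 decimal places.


dt = T/N = 0.062500
u = exp(sigma*sqrt(dt)) = 1.107937; d = 1/u = 0.902578
p = (exp((r-q)*dt) - d) / (u - d) = 0.490249
Discount per step: exp(-r*dt) = 0.995821
Stock lattice S(k, i) with i counting down-moves:
  k=0: S(0,0) = 114.1600
  k=1: S(1,0) = 126.4821; S(1,1) = 103.0383
  k=2: S(2,0) = 140.1343; S(2,1) = 114.1600; S(2,2) = 93.0001
  k=3: S(3,0) = 155.2600; S(3,1) = 126.4821; S(3,2) = 103.0383; S(3,3) = 83.9399
  k=4: S(4,0) = 172.0183; S(4,1) = 140.1343; S(4,2) = 114.1600; S(4,3) = 93.0001; S(4,4) = 75.7623
Terminal payoffs V(N, i) = max(K - S_T, 0):
  V(4,0) = 0.000000; V(4,1) = 0.000000; V(4,2) = 2.300000; V(4,3) = 23.459862; V(4,4) = 40.697687
Backward induction: V(k, i) = exp(-r*dt) * [p * V(k+1, i) + (1-p) * V(k+1, i+1)]; then take max(V_cont, immediate exercise) for American.
  V(3,0) = exp(-r*dt) * [p*0.000000 + (1-p)*0.000000] = 0.000000; exercise = 0.000000; V(3,0) = max -> 0.000000
  V(3,1) = exp(-r*dt) * [p*0.000000 + (1-p)*2.300000] = 1.167528; exercise = 0.000000; V(3,1) = max -> 1.167528
  V(3,2) = exp(-r*dt) * [p*2.300000 + (1-p)*23.459862] = 13.031575; exercise = 13.421678; V(3,2) = max -> 13.421678
  V(3,3) = exp(-r*dt) * [p*23.459862 + (1-p)*40.697687] = 32.112108; exercise = 32.520108; V(3,3) = max -> 32.520108
  V(2,0) = exp(-r*dt) * [p*0.000000 + (1-p)*1.167528] = 0.592661; exercise = 0.000000; V(2,0) = max -> 0.592661
  V(2,1) = exp(-r*dt) * [p*1.167528 + (1-p)*13.421678] = 7.383111; exercise = 2.300000; V(2,1) = max -> 7.383111
  V(2,2) = exp(-r*dt) * [p*13.421678 + (1-p)*32.520108] = 23.060353; exercise = 23.459862; V(2,2) = max -> 23.459862
  V(1,0) = exp(-r*dt) * [p*0.592661 + (1-p)*7.383111] = 4.037158; exercise = 0.000000; V(1,0) = max -> 4.037158
  V(1,1) = exp(-r*dt) * [p*7.383111 + (1-p)*23.459862] = 15.513152; exercise = 13.421678; V(1,1) = max -> 15.513152
  V(0,0) = exp(-r*dt) * [p*4.037158 + (1-p)*15.513152] = 9.845741; exercise = 2.300000; V(0,0) = max -> 9.845741

Answer: Price = V(0,0) = 9.8457
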